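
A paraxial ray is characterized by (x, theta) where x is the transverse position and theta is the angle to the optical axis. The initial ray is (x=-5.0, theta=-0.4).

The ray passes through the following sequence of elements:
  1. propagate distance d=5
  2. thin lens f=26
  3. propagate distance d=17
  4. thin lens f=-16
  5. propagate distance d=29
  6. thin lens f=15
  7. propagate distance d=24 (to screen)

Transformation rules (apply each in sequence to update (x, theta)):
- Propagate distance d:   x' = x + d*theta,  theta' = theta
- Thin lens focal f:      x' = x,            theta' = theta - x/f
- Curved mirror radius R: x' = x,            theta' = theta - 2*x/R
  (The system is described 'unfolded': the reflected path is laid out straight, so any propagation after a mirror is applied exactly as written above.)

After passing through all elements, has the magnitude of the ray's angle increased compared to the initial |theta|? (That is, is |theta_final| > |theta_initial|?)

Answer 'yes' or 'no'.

Answer: yes

Derivation:
Initial: x=-5.0000 theta=-0.4000
After 1 (propagate distance d=5): x=-7.0000 theta=-0.4000
After 2 (thin lens f=26): x=-7.0000 theta=-17/130 (≈-0.1308)
After 3 (propagate distance d=17): x=-1199/130 (≈-9.2231) theta=-17/130 (≈-0.1308)
After 4 (thin lens f=-16): x=-1199/130 (≈-9.2231) theta=-1471/2080 (≈-0.7072)
After 5 (propagate distance d=29): x=-61843/2080 (≈-29.7322) theta=-1471/2080 (≈-0.7072)
After 6 (thin lens f=15): x=-61843/2080 (≈-29.7322) theta=19889/15600 (≈1.2749)
After 7 (propagate distance d=24 (to screen)): x=693/800 (≈0.8663) theta=19889/15600 (≈1.2749)
|theta_initial|=0.4000 |theta_final|=19889/15600 (≈1.2749) -> increased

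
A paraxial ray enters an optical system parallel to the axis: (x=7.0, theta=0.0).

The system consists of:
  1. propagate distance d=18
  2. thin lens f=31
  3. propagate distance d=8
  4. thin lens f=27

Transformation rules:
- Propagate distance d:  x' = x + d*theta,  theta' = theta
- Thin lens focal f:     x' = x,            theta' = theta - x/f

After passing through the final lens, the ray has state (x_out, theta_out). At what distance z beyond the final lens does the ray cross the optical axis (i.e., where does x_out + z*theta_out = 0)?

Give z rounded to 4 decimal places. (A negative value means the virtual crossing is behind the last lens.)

Initial: x=7.0000 theta=0.0000
After 1 (propagate distance d=18): x=7.0000 theta=0.0000
After 2 (thin lens f=31): x=7.0000 theta=-7/31 (≈-0.2258)
After 3 (propagate distance d=8): x=161/31 (≈5.1935) theta=-7/31 (≈-0.2258)
After 4 (thin lens f=27): x=161/31 (≈5.1935) theta=-350/837 (≈-0.4182)
z_focus = -x_out/theta_out = -(161/31)/(-350/837) = 12.4200
Rounded to 4 decimal places: z = 12.4200

Answer: 12.4200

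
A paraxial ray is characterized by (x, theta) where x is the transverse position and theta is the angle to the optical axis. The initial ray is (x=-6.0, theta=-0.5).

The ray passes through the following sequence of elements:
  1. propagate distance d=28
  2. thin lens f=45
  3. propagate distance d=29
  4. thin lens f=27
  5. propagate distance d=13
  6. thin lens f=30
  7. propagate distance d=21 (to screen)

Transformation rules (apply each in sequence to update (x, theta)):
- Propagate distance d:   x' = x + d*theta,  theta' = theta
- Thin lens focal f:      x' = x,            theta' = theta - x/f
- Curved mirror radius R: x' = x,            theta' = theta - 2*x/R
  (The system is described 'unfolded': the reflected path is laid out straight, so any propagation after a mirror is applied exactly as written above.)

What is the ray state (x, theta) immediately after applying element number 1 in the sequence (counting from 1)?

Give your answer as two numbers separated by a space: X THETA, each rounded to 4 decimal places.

Initial: x=-6.0000 theta=-0.5000
After 1 (propagate distance d=28): x=-20.0000 theta=-0.5000
Rounded to 4 decimal places: x = -20.0000, theta = -0.5000

Answer: -20.0000 -0.5000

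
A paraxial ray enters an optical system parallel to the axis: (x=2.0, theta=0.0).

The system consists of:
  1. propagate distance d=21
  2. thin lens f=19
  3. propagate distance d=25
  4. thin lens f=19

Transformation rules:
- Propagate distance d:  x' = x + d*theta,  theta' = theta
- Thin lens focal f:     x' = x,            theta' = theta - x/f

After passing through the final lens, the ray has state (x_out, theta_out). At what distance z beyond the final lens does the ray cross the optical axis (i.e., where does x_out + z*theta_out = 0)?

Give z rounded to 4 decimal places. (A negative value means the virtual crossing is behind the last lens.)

Answer: -8.7692

Derivation:
Initial: x=2.0000 theta=0.0000
After 1 (propagate distance d=21): x=2.0000 theta=0.0000
After 2 (thin lens f=19): x=2.0000 theta=-2/19 (≈-0.1053)
After 3 (propagate distance d=25): x=-12/19 (≈-0.6316) theta=-2/19 (≈-0.1053)
After 4 (thin lens f=19): x=-12/19 (≈-0.6316) theta=-26/361 (≈-0.0720)
z_focus = -x_out/theta_out = -(-12/19)/(-26/361) = -114/13 ≈ -8.7692
Rounded to 4 decimal places: z = -8.7692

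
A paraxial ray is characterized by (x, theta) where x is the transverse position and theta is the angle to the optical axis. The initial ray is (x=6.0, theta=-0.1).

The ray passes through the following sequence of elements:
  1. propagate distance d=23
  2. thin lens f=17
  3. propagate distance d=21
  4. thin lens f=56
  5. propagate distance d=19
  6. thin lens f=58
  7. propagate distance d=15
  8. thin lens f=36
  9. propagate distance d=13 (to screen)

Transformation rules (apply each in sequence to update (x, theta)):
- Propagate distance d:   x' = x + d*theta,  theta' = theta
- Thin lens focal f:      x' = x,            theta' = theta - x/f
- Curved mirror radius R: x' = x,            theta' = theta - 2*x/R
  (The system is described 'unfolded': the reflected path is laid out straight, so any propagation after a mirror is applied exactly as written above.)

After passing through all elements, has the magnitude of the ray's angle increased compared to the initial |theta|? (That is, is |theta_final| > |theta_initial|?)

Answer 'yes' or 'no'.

Answer: yes

Derivation:
Initial: x=6.0000 theta=-0.1000
After 1 (propagate distance d=23): x=3.7000 theta=-0.1000
After 2 (thin lens f=17): x=3.7000 theta=-27/85 (≈-0.3176)
After 3 (propagate distance d=21): x=-101/34 (≈-2.9706) theta=-27/85 (≈-0.3176)
After 4 (thin lens f=56): x=-101/34 (≈-2.9706) theta=-2519/9520 (≈-0.2646)
After 5 (propagate distance d=19): x=-76141/9520 (≈-7.9980) theta=-2519/9520 (≈-0.2646)
After 6 (thin lens f=58): x=-76141/9520 (≈-7.9980) theta=-69961/552160 (≈-0.1267)
After 7 (propagate distance d=15): x=-780799/78880 (≈-9.8986) theta=-69961/552160 (≈-0.1267)
After 8 (thin lens f=36): x=-780799/78880 (≈-9.8986) theta=2946997/19877760 (≈0.1483)
After 9 (propagate distance d=13 (to screen)): x=-9320611/1169280 (≈-7.9712) theta=2946997/19877760 (≈0.1483)
|theta_initial|=0.1000 |theta_final|=2946997/19877760 (≈0.1483) -> increased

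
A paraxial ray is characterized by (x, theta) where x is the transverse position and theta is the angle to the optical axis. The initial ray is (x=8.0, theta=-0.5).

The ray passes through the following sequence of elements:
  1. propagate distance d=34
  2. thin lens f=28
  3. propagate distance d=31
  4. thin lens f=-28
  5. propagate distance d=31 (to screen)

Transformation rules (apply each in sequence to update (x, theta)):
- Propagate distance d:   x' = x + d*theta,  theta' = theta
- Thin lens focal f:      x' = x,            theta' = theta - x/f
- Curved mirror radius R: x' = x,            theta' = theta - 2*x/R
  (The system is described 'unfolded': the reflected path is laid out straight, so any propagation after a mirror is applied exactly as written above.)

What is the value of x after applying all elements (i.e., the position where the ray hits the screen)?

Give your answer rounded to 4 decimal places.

Answer: -36.1645

Derivation:
Initial: x=8.0000 theta=-0.5000
After 1 (propagate distance d=34): x=-9.0000 theta=-0.5000
After 2 (thin lens f=28): x=-9.0000 theta=-5/28 (≈-0.1786)
After 3 (propagate distance d=31): x=-407/28 (≈-14.5357) theta=-5/28 (≈-0.1786)
After 4 (thin lens f=-28): x=-407/28 (≈-14.5357) theta=-547/784 (≈-0.6977)
After 5 (propagate distance d=31 (to screen)): x=-28353/784 (≈-36.1645) theta=-547/784 (≈-0.6977)
Rounded to 4 decimal places: x = -36.1645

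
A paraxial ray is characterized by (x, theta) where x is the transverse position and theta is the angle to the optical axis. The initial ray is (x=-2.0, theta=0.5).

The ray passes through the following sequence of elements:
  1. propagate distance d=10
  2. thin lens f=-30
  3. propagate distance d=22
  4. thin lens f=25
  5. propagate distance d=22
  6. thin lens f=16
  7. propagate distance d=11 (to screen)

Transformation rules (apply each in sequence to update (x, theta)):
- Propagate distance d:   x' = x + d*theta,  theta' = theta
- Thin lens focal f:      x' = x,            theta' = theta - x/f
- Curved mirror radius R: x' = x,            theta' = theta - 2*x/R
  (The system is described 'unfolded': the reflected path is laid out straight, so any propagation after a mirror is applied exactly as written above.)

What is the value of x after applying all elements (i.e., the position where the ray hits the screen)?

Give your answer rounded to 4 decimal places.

Initial: x=-2.0000 theta=0.5000
After 1 (propagate distance d=10): x=3.0000 theta=0.5000
After 2 (thin lens f=-30): x=3.0000 theta=0.6000
After 3 (propagate distance d=22): x=16.2000 theta=0.6000
After 4 (thin lens f=25): x=16.2000 theta=-0.0480
After 5 (propagate distance d=22): x=15.1440 theta=-0.0480
After 6 (thin lens f=16): x=15.1440 theta=-0.9945
After 7 (propagate distance d=11 (to screen)): x=4.2045 theta=-0.9945
Rounded to 4 decimal places: x = 4.2045

Answer: 4.2045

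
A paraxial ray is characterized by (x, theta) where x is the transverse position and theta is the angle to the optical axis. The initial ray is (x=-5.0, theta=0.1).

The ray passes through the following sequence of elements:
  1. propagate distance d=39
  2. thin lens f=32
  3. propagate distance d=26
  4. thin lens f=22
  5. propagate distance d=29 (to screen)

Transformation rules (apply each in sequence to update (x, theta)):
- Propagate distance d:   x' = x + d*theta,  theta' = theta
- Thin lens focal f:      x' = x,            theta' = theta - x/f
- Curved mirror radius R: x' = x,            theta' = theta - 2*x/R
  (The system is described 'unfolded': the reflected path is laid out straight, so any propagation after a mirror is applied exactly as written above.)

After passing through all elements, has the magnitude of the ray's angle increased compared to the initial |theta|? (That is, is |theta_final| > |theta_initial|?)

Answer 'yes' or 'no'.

Initial: x=-5.0000 theta=0.1000
After 1 (propagate distance d=39): x=-1.1000 theta=0.1000
After 2 (thin lens f=32): x=-1.1000 theta=43/320 (≈0.1344)
After 3 (propagate distance d=26): x=383/160 (≈2.3938) theta=43/320 (≈0.1344)
After 4 (thin lens f=22): x=383/160 (≈2.3938) theta=9/352 (≈0.0256)
After 5 (propagate distance d=29 (to screen)): x=2759/880 (≈3.1352) theta=9/352 (≈0.0256)
|theta_initial|=0.1000 |theta_final|=9/352 (≈0.0256) -> not increased

Answer: no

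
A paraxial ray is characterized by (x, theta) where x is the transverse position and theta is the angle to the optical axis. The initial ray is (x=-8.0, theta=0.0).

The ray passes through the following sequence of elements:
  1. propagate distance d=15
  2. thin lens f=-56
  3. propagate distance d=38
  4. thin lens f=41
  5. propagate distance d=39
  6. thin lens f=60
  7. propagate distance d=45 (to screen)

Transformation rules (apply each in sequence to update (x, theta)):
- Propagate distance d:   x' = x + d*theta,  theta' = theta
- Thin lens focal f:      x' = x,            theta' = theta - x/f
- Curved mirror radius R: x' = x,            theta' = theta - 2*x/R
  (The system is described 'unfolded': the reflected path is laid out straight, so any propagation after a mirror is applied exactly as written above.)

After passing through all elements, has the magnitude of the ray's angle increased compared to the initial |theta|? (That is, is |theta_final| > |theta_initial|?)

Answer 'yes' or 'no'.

Initial: x=-8.0000 theta=0.0000
After 1 (propagate distance d=15): x=-8.0000 theta=0.0000
After 2 (thin lens f=-56): x=-8.0000 theta=-1/7 (≈-0.1429)
After 3 (propagate distance d=38): x=-94/7 (≈-13.4286) theta=-1/7 (≈-0.1429)
After 4 (thin lens f=41): x=-94/7 (≈-13.4286) theta=53/287 (≈0.1847)
After 5 (propagate distance d=39): x=-1787/287 (≈-6.2265) theta=53/287 (≈0.1847)
After 6 (thin lens f=60): x=-1787/287 (≈-6.2265) theta=4967/17220 (≈0.2884)
After 7 (propagate distance d=45 (to screen)): x=7753/1148 (≈6.7535) theta=4967/17220 (≈0.2884)
|theta_initial|=0.0000 |theta_final|=4967/17220 (≈0.2884) -> increased

Answer: yes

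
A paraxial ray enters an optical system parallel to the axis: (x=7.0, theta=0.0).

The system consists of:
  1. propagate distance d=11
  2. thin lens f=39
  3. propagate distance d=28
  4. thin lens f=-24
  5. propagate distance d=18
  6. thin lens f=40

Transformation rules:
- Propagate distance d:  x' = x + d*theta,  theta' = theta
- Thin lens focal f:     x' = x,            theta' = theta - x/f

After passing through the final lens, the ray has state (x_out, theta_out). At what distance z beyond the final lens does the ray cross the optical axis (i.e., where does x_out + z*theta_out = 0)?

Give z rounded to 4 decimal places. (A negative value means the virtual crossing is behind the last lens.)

Answer: 2.1818

Derivation:
Initial: x=7.0000 theta=0.0000
After 1 (propagate distance d=11): x=7.0000 theta=0.0000
After 2 (thin lens f=39): x=7.0000 theta=-7/39 (≈-0.1795)
After 3 (propagate distance d=28): x=77/39 (≈1.9744) theta=-7/39 (≈-0.1795)
After 4 (thin lens f=-24): x=77/39 (≈1.9744) theta=-7/72 (≈-0.0972)
After 5 (propagate distance d=18): x=35/156 (≈0.2244) theta=-7/72 (≈-0.0972)
After 6 (thin lens f=40): x=35/156 (≈0.2244) theta=-385/3744 (≈-0.1028)
z_focus = -x_out/theta_out = -(35/156)/(-385/3744) = 24/11 ≈ 2.1818
Rounded to 4 decimal places: z = 2.1818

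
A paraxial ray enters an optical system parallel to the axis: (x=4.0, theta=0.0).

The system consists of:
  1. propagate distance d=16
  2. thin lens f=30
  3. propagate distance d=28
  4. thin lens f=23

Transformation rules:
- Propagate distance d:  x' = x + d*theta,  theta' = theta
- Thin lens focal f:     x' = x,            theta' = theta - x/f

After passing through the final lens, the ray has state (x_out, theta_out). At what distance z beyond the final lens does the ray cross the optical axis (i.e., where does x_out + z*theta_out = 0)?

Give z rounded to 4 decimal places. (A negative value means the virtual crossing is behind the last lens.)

Initial: x=4.0000 theta=0.0000
After 1 (propagate distance d=16): x=4.0000 theta=0.0000
After 2 (thin lens f=30): x=4.0000 theta=-2/15 (≈-0.1333)
After 3 (propagate distance d=28): x=4/15 (≈0.2667) theta=-2/15 (≈-0.1333)
After 4 (thin lens f=23): x=4/15 (≈0.2667) theta=-10/69 (≈-0.1449)
z_focus = -x_out/theta_out = -(4/15)/(-10/69) = 1.8400
Rounded to 4 decimal places: z = 1.8400

Answer: 1.8400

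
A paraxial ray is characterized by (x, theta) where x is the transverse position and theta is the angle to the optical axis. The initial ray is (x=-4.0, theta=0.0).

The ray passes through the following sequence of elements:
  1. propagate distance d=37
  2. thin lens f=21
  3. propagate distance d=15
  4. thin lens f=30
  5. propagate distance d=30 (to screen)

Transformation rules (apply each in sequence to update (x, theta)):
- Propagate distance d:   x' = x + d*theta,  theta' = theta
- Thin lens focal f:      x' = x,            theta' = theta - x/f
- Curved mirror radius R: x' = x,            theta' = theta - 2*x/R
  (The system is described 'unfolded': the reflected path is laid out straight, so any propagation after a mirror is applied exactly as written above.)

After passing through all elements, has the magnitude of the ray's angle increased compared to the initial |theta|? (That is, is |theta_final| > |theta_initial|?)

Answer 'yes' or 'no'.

Answer: yes

Derivation:
Initial: x=-4.0000 theta=0.0000
After 1 (propagate distance d=37): x=-4.0000 theta=0.0000
After 2 (thin lens f=21): x=-4.0000 theta=4/21 (≈0.1905)
After 3 (propagate distance d=15): x=-8/7 (≈-1.1429) theta=4/21 (≈0.1905)
After 4 (thin lens f=30): x=-8/7 (≈-1.1429) theta=8/35 (≈0.2286)
After 5 (propagate distance d=30 (to screen)): x=40/7 (≈5.7143) theta=8/35 (≈0.2286)
|theta_initial|=0.0000 |theta_final|=8/35 (≈0.2286) -> increased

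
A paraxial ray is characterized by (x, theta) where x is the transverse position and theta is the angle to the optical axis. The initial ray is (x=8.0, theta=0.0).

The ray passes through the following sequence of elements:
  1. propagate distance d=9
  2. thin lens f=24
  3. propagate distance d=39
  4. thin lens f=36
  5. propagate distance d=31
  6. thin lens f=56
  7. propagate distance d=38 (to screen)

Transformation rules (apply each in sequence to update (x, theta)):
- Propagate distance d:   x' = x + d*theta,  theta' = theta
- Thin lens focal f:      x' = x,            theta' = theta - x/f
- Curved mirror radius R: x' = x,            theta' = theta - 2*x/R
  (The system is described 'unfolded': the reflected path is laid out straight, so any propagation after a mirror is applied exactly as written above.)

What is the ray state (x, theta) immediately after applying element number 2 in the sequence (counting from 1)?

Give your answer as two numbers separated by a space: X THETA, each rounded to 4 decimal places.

Initial: x=8.0000 theta=0.0000
After 1 (propagate distance d=9): x=8.0000 theta=0.0000
After 2 (thin lens f=24): x=8.0000 theta=-1/3 (≈-0.3333)
Rounded to 4 decimal places: x = 8.0000, theta = -0.3333

Answer: 8.0000 -0.3333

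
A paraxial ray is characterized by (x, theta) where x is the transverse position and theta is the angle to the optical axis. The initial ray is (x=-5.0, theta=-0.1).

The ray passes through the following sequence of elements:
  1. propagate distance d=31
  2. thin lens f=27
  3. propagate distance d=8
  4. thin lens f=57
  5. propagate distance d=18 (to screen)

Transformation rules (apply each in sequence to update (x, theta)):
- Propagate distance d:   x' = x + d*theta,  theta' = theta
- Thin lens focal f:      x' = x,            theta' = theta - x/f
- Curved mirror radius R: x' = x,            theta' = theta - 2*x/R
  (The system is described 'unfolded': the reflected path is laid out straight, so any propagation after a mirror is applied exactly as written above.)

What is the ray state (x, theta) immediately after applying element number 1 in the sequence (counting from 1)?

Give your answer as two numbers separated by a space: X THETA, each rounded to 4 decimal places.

Answer: -8.1000 -0.1000

Derivation:
Initial: x=-5.0000 theta=-0.1000
After 1 (propagate distance d=31): x=-8.1000 theta=-0.1000
Rounded to 4 decimal places: x = -8.1000, theta = -0.1000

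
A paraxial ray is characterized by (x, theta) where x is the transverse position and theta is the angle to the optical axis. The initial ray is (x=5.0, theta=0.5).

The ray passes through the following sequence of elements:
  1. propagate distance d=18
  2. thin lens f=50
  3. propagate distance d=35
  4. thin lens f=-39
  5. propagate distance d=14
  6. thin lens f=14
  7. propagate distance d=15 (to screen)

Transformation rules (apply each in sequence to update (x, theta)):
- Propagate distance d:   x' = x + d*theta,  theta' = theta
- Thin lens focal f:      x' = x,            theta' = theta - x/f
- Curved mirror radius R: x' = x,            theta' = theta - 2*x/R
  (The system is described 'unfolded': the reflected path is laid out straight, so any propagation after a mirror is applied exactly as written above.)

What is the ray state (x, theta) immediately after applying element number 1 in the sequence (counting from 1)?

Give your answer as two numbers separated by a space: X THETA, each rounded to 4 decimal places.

Answer: 14.0000 0.5000

Derivation:
Initial: x=5.0000 theta=0.5000
After 1 (propagate distance d=18): x=14.0000 theta=0.5000
Rounded to 4 decimal places: x = 14.0000, theta = 0.5000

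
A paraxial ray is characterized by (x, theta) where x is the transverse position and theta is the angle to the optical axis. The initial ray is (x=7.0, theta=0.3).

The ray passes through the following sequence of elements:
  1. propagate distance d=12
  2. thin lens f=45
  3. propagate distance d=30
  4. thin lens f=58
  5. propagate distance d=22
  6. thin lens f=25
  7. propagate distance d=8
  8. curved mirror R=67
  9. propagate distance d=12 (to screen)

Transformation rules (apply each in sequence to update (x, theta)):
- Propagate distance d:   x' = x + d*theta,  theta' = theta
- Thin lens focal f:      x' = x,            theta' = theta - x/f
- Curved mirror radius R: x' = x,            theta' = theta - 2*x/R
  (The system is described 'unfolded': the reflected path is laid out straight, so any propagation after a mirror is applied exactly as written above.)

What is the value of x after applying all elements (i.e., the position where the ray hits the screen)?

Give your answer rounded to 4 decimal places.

Initial: x=7.0000 theta=0.3000
After 1 (propagate distance d=12): x=10.6000 theta=0.3000
After 2 (thin lens f=45): x=10.6000 theta=29/450 (≈0.0644)
After 3 (propagate distance d=30): x=188/15 (≈12.5333) theta=29/450 (≈0.0644)
After 4 (thin lens f=58): x=188/15 (≈12.5333) theta=-1979/13050 (≈-0.1516)
After 5 (propagate distance d=22): x=60011/6525 (≈9.1971) theta=-1979/13050 (≈-0.1516)
After 6 (thin lens f=25): x=60011/6525 (≈9.1971) theta=-18833/36250 (≈-0.5195)
After 7 (propagate distance d=8): x=822287/163125 (≈5.0408) theta=-18833/36250 (≈-0.5195)
After 8 (curved mirror R=67): x=822287/163125 (≈5.0408) theta=-14645447/21858750 (≈-0.6700)
After 9 (propagate distance d=12 (to screen)): x=-32779453/10929375 (≈-2.9992) theta=-14645447/21858750 (≈-0.6700)
Rounded to 4 decimal places: x = -2.9992

Answer: -2.9992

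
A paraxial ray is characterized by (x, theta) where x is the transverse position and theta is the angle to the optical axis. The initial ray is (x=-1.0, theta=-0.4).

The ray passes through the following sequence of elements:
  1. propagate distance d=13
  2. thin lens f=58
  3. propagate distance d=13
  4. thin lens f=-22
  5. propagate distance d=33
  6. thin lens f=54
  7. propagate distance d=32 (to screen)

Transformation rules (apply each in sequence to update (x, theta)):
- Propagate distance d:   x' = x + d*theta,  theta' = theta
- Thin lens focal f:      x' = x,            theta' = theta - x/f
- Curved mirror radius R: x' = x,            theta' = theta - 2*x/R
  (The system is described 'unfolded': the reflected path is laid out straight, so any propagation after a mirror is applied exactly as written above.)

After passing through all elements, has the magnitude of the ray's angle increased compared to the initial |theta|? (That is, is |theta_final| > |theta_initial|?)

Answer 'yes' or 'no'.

Initial: x=-1.0000 theta=-0.4000
After 1 (propagate distance d=13): x=-6.2000 theta=-0.4000
After 2 (thin lens f=58): x=-6.2000 theta=-17/58 (≈-0.2931)
After 3 (propagate distance d=13): x=-2903/290 (≈-10.0103) theta=-17/58 (≈-0.2931)
After 4 (thin lens f=-22): x=-2903/290 (≈-10.0103) theta=-4773/6380 (≈-0.7481)
After 5 (propagate distance d=33): x=-4025/116 (≈-34.6983) theta=-4773/6380 (≈-0.7481)
After 6 (thin lens f=54): x=-4025/116 (≈-34.6983) theta=-36367/344520 (≈-0.1056)
After 7 (propagate distance d=32 (to screen)): x=-6558997/172260 (≈-38.0761) theta=-36367/344520 (≈-0.1056)
|theta_initial|=0.4000 |theta_final|=36367/344520 (≈0.1056) -> not increased

Answer: no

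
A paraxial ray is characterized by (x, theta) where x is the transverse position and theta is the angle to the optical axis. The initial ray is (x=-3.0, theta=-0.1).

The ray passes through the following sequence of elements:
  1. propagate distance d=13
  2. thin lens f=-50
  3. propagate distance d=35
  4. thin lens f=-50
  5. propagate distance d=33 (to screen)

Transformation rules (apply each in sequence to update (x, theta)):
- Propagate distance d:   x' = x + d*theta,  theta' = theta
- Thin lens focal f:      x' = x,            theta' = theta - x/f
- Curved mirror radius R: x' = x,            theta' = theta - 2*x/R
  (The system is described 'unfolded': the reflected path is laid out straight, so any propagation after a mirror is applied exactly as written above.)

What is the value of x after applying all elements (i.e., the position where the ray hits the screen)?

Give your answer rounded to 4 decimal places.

Answer: -24.0826

Derivation:
Initial: x=-3.0000 theta=-0.1000
After 1 (propagate distance d=13): x=-4.3000 theta=-0.1000
After 2 (thin lens f=-50): x=-4.3000 theta=-0.1860
After 3 (propagate distance d=35): x=-10.8100 theta=-0.1860
After 4 (thin lens f=-50): x=-10.8100 theta=-0.4022
After 5 (propagate distance d=33 (to screen)): x=-24.0826 theta=-0.4022
Rounded to 4 decimal places: x = -24.0826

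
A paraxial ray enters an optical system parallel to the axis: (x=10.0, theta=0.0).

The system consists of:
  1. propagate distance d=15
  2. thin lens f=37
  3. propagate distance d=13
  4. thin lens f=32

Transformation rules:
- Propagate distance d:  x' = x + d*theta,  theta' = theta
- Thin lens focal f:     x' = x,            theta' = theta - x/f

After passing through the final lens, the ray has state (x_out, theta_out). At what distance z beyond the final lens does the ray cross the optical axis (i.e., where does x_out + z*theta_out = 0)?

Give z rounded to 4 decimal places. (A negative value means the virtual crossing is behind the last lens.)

Answer: 13.7143

Derivation:
Initial: x=10.0000 theta=0.0000
After 1 (propagate distance d=15): x=10.0000 theta=0.0000
After 2 (thin lens f=37): x=10.0000 theta=-10/37 (≈-0.2703)
After 3 (propagate distance d=13): x=240/37 (≈6.4865) theta=-10/37 (≈-0.2703)
After 4 (thin lens f=32): x=240/37 (≈6.4865) theta=-35/74 (≈-0.4730)
z_focus = -x_out/theta_out = -(240/37)/(-35/74) = 96/7 ≈ 13.7143
Rounded to 4 decimal places: z = 13.7143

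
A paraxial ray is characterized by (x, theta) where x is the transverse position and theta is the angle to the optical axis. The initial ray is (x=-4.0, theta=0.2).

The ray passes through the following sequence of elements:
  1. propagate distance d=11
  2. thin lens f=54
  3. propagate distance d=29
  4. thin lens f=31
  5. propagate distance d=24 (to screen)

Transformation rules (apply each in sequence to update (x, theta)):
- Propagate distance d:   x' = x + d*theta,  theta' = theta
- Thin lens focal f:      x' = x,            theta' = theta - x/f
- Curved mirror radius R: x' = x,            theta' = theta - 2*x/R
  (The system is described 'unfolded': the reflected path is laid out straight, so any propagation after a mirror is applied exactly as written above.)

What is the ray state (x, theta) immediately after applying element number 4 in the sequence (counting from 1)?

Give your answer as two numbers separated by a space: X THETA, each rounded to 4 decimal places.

Answer: 4.9667 0.0731

Derivation:
Initial: x=-4.0000 theta=0.2000
After 1 (propagate distance d=11): x=-1.8000 theta=0.2000
After 2 (thin lens f=54): x=-1.8000 theta=7/30 (≈0.2333)
After 3 (propagate distance d=29): x=149/30 (≈4.9667) theta=7/30 (≈0.2333)
After 4 (thin lens f=31): x=149/30 (≈4.9667) theta=34/465 (≈0.0731)
Rounded to 4 decimal places: x = 4.9667, theta = 0.0731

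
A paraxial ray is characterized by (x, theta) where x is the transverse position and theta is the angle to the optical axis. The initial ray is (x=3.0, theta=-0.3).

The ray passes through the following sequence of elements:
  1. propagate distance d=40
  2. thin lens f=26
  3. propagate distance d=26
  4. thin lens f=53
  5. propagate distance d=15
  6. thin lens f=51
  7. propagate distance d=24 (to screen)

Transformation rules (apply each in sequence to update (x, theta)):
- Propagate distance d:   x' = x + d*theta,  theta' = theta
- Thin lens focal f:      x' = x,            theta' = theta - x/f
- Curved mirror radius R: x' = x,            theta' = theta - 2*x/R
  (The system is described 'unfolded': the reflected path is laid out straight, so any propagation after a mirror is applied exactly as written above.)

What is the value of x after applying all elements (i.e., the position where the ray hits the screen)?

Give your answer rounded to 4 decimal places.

Initial: x=3.0000 theta=-0.3000
After 1 (propagate distance d=40): x=-9.0000 theta=-0.3000
After 2 (thin lens f=26): x=-9.0000 theta=3/65 (≈0.0462)
After 3 (propagate distance d=26): x=-7.8000 theta=3/65 (≈0.0462)
After 4 (thin lens f=53): x=-7.8000 theta=666/3445 (≈0.1933)
After 5 (propagate distance d=15): x=-16881/3445 (≈-4.9001) theta=666/3445 (≈0.1933)
After 6 (thin lens f=51): x=-16881/3445 (≈-4.9001) theta=997/3445 (≈0.2894)
After 7 (propagate distance d=24 (to screen)): x=7047/3445 (≈2.0456) theta=997/3445 (≈0.2894)
Rounded to 4 decimal places: x = 2.0456

Answer: 2.0456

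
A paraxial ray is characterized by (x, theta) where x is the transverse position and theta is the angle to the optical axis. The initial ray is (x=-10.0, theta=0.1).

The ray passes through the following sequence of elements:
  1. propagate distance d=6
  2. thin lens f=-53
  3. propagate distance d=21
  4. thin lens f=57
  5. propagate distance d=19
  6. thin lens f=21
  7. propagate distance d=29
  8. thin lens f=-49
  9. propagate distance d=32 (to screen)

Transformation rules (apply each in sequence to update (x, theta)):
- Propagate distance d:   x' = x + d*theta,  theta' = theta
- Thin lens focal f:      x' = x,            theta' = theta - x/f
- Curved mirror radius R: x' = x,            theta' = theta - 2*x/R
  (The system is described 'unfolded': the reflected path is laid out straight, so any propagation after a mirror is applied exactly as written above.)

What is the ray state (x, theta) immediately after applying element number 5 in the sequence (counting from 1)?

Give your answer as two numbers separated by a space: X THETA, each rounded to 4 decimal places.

Initial: x=-10.0000 theta=0.1000
After 1 (propagate distance d=6): x=-9.4000 theta=0.1000
After 2 (thin lens f=-53): x=-9.4000 theta=-41/530 (≈-0.0774)
After 3 (propagate distance d=21): x=-5843/530 (≈-11.0245) theta=-41/530 (≈-0.0774)
After 4 (thin lens f=57): x=-5843/530 (≈-11.0245) theta=1753/15105 (≈0.1161)
After 5 (propagate distance d=19): x=-14023/1590 (≈-8.8195) theta=1753/15105 (≈0.1161)
Rounded to 4 decimal places: x = -8.8195, theta = 0.1161

Answer: -8.8195 0.1161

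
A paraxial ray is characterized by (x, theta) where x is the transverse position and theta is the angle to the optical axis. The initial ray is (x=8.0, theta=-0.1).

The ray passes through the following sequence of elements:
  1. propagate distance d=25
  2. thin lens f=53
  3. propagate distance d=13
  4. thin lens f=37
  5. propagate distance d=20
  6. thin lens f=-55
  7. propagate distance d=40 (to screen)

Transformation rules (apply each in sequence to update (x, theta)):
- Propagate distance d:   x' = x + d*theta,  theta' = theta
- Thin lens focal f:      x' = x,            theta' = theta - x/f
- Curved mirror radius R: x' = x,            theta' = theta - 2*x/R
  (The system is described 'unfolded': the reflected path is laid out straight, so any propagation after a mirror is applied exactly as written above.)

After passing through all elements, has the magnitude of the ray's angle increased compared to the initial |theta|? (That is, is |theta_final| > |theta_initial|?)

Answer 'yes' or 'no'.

Answer: yes

Derivation:
Initial: x=8.0000 theta=-0.1000
After 1 (propagate distance d=25): x=5.5000 theta=-0.1000
After 2 (thin lens f=53): x=5.5000 theta=-54/265 (≈-0.2038)
After 3 (propagate distance d=13): x=1511/530 (≈2.8509) theta=-54/265 (≈-0.2038)
After 4 (thin lens f=37): x=1511/530 (≈2.8509) theta=-5507/19610 (≈-0.2808)
After 5 (propagate distance d=20): x=-54233/19610 (≈-2.7656) theta=-5507/19610 (≈-0.2808)
After 6 (thin lens f=-55): x=-54233/19610 (≈-2.7656) theta=-178559/539275 (≈-0.3311)
After 7 (propagate distance d=40 (to screen)): x=-3453507/215710 (≈-16.0100) theta=-178559/539275 (≈-0.3311)
|theta_initial|=0.1000 |theta_final|=178559/539275 (≈0.3311) -> increased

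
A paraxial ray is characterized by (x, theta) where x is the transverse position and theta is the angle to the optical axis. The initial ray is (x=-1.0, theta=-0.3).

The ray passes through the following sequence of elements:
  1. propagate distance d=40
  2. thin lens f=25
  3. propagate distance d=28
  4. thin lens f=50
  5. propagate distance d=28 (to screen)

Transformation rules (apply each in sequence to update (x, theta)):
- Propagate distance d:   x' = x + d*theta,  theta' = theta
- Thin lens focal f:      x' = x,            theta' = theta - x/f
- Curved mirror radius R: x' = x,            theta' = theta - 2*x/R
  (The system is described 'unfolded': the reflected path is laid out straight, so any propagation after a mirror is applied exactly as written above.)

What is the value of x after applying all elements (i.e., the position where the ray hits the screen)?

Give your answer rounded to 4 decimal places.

Initial: x=-1.0000 theta=-0.3000
After 1 (propagate distance d=40): x=-13.0000 theta=-0.3000
After 2 (thin lens f=25): x=-13.0000 theta=0.2200
After 3 (propagate distance d=28): x=-6.8400 theta=0.2200
After 4 (thin lens f=50): x=-6.8400 theta=0.3568
After 5 (propagate distance d=28 (to screen)): x=3.1504 theta=0.3568
Rounded to 4 decimal places: x = 3.1504

Answer: 3.1504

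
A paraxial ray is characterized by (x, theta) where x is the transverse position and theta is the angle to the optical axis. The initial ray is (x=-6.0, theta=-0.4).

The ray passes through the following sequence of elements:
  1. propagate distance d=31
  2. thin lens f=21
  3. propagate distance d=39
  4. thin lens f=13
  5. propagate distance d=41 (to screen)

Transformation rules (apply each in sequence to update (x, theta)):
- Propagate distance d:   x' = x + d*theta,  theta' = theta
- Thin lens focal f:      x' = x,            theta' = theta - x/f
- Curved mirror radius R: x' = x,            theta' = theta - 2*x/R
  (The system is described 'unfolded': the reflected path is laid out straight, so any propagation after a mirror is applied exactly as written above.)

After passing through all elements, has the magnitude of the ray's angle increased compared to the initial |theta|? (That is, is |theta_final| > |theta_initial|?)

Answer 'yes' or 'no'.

Answer: yes

Derivation:
Initial: x=-6.0000 theta=-0.4000
After 1 (propagate distance d=31): x=-18.4000 theta=-0.4000
After 2 (thin lens f=21): x=-18.4000 theta=10/21 (≈0.4762)
After 3 (propagate distance d=39): x=6/35 (≈0.1714) theta=10/21 (≈0.4762)
After 4 (thin lens f=13): x=6/35 (≈0.1714) theta=632/1365 (≈0.4630)
After 5 (propagate distance d=41 (to screen)): x=26146/1365 (≈19.1546) theta=632/1365 (≈0.4630)
|theta_initial|=0.4000 |theta_final|=632/1365 (≈0.4630) -> increased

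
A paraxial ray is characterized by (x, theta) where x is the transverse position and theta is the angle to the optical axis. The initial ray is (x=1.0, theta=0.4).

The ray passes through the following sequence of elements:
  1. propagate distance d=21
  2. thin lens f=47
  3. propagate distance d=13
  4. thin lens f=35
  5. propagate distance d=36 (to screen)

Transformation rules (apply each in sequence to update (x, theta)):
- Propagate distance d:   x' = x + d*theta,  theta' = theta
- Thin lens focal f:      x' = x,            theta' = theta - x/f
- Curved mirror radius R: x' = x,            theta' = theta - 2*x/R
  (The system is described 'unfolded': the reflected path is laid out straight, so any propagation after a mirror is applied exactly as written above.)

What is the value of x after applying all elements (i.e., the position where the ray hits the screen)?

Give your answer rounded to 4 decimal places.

Answer: 6.8571

Derivation:
Initial: x=1.0000 theta=0.4000
After 1 (propagate distance d=21): x=9.4000 theta=0.4000
After 2 (thin lens f=47): x=9.4000 theta=0.2000
After 3 (propagate distance d=13): x=12.0000 theta=0.2000
After 4 (thin lens f=35): x=12.0000 theta=-1/7 (≈-0.1429)
After 5 (propagate distance d=36 (to screen)): x=48/7 (≈6.8571) theta=-1/7 (≈-0.1429)
Rounded to 4 decimal places: x = 6.8571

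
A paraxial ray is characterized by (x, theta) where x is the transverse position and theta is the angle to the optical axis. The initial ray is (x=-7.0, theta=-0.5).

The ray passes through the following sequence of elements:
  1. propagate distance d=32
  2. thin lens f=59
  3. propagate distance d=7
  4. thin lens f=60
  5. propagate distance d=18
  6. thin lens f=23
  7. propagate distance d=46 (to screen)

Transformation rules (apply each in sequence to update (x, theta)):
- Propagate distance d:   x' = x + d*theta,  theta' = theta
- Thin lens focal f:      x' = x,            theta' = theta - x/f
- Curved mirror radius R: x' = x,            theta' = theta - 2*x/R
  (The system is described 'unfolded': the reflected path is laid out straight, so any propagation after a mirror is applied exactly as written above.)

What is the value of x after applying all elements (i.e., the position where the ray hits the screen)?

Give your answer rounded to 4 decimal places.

Answer: 31.7797

Derivation:
Initial: x=-7.0000 theta=-0.5000
After 1 (propagate distance d=32): x=-23.0000 theta=-0.5000
After 2 (thin lens f=59): x=-23.0000 theta=-13/118 (≈-0.1102)
After 3 (propagate distance d=7): x=-2805/118 (≈-23.7712) theta=-13/118 (≈-0.1102)
After 4 (thin lens f=60): x=-2805/118 (≈-23.7712) theta=135/472 (≈0.2860)
After 5 (propagate distance d=18): x=-4395/236 (≈-18.6229) theta=135/472 (≈0.2860)
After 6 (thin lens f=23): x=-4395/236 (≈-18.6229) theta=11895/10856 (≈1.0957)
After 7 (propagate distance d=46 (to screen)): x=1875/59 (≈31.7797) theta=11895/10856 (≈1.0957)
Rounded to 4 decimal places: x = 31.7797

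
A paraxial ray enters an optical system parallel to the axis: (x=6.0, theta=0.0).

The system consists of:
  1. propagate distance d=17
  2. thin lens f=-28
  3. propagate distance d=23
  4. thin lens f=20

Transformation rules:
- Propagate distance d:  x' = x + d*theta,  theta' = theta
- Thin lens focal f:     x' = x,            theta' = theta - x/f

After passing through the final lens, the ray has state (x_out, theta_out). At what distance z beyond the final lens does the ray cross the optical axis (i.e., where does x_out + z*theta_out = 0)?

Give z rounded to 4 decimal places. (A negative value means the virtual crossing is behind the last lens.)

Initial: x=6.0000 theta=0.0000
After 1 (propagate distance d=17): x=6.0000 theta=0.0000
After 2 (thin lens f=-28): x=6.0000 theta=3/14 (≈0.2143)
After 3 (propagate distance d=23): x=153/14 (≈10.9286) theta=3/14 (≈0.2143)
After 4 (thin lens f=20): x=153/14 (≈10.9286) theta=-93/280 (≈-0.3321)
z_focus = -x_out/theta_out = -(153/14)/(-93/280) = 1020/31 ≈ 32.9032
Rounded to 4 decimal places: z = 32.9032

Answer: 32.9032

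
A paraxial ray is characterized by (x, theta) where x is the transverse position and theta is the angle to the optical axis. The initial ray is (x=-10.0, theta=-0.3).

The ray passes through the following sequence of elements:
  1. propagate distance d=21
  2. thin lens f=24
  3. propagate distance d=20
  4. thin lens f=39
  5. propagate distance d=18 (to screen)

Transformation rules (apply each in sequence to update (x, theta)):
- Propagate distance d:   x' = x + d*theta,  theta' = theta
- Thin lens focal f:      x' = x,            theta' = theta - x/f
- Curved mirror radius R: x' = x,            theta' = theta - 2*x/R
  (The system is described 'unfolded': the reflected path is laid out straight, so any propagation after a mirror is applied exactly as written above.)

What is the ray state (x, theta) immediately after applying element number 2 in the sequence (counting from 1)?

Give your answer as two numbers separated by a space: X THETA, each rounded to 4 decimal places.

Answer: -16.3000 0.3792

Derivation:
Initial: x=-10.0000 theta=-0.3000
After 1 (propagate distance d=21): x=-16.3000 theta=-0.3000
After 2 (thin lens f=24): x=-16.3000 theta=91/240 (≈0.3792)
Rounded to 4 decimal places: x = -16.3000, theta = 0.3792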